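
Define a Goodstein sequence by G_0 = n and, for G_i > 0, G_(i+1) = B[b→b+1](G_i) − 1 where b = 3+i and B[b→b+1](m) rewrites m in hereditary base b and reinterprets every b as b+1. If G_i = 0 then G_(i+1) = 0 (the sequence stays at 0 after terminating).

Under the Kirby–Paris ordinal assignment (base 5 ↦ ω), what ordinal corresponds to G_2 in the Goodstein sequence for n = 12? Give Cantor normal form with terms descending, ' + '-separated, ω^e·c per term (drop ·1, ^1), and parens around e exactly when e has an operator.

ω^2 + 2

G_0 = 12. HB_3(12) = 3^2 + 3. Bump = 20. G_1 = 19.
G_1 = 19. HB_4(19) = 4^2 + 3. Bump = 28. G_2 = 27.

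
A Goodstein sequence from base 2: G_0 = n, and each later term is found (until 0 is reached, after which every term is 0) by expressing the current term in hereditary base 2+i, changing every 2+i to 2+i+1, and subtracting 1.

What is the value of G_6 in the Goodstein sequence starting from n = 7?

16777215

G_0=7  [base 2] 2^2 + 2 + 1  →[2↦3]→  3^3 + 3 + 1 = 31  −1 ⇒ G_1=30
G_1=30  [base 3] 3^3 + 3  →[3↦4]→  4^4 + 4 = 260  −1 ⇒ G_2=259
G_2=259  [base 4] 4^4 + 3  →[4↦5]→  5^5 + 3 = 3128  −1 ⇒ G_3=3127
G_3=3127  [base 5] 5^5 + 2  →[5↦6]→  6^6 + 2 = 46658  −1 ⇒ G_4=46657
G_4=46657  [base 6] 6^6 + 1  →[6↦7]→  7^7 + 1 = 823544  −1 ⇒ G_5=823543
G_5=823543  [base 7] 7^7  →[7↦8]→  8^8 = 16777216  −1 ⇒ G_6=16777215
G_6=16777215  [base 8] 7·8^7 + 7·8^6 + 7·8^5 + 7·8^4 + 7·8^3 + 7·8^2 + 7·8 + 7  →[8↦9]→  7·9^7 + 7·9^6 + 7·9^5 + 7·9^4 + 7·9^3 + 7·9^2 + 7·9 + 7 = 37665880  −1 ⇒ G_7=37665879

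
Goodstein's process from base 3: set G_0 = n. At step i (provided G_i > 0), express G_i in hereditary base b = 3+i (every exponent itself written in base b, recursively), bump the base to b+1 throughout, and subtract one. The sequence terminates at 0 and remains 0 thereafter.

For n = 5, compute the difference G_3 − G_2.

G_0 = 5. HB_3(5) = 3 + 2. Bump = 6. G_1 = 5.
G_1 = 5. HB_4(5) = 4 + 1. Bump = 6. G_2 = 5.
G_2 = 5. HB_5(5) = 5. Bump = 6. G_3 = 5.

0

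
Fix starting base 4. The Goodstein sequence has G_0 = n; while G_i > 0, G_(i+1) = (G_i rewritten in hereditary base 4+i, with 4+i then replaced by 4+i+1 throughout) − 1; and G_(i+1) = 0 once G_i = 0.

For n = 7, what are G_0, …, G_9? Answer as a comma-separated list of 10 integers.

base 4: 7 = 4 + 3; at 5: 5 + 3 = 8; next = 7
base 5: 7 = 5 + 2; at 6: 6 + 2 = 8; next = 7
base 6: 7 = 6 + 1; at 7: 7 + 1 = 8; next = 7
base 7: 7 = 7; at 8: 8 = 8; next = 7
base 8: 7 = 7; at 9: 7 = 7; next = 6
base 9: 6 = 6; at 10: 6 = 6; next = 5
base 10: 5 = 5; at 11: 5 = 5; next = 4
base 11: 4 = 4; at 12: 4 = 4; next = 3
base 12: 3 = 3; at 13: 3 = 3; next = 2

7, 7, 7, 7, 7, 6, 5, 4, 3, 2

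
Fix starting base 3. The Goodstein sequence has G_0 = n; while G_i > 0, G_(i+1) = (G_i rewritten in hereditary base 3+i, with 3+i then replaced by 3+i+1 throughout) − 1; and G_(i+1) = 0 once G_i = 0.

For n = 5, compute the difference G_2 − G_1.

0

(0) 5|_3 = 3 + 2 ↦ 4 + 2|_4 = 6 ⇒ 5
(1) 5|_4 = 4 + 1 ↦ 5 + 1|_5 = 6 ⇒ 5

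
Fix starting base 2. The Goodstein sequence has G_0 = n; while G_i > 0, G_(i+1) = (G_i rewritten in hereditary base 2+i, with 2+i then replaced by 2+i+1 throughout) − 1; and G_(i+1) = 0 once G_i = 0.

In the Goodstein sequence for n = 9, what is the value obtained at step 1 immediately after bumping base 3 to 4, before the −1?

[0] 9 ≡ 2^(2 + 1) + 1 (base 2). Lift 3: 82. −1: 81.
[1] 81 ≡ 3^(3 + 1) (base 3). Lift 4: 1024. −1: 1023.

1024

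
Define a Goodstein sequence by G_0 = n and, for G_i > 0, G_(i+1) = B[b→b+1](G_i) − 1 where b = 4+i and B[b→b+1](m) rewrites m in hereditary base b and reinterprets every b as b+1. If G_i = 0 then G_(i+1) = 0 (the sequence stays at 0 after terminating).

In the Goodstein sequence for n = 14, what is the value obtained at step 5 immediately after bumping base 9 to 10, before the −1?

24

G_0=14  [base 4] 3·4 + 2  →[4↦5]→  3·5 + 2 = 17  −1 ⇒ G_1=16
G_1=16  [base 5] 3·5 + 1  →[5↦6]→  3·6 + 1 = 19  −1 ⇒ G_2=18
G_2=18  [base 6] 3·6  →[6↦7]→  3·7 = 21  −1 ⇒ G_3=20
G_3=20  [base 7] 2·7 + 6  →[7↦8]→  2·8 + 6 = 22  −1 ⇒ G_4=21
G_4=21  [base 8] 2·8 + 5  →[8↦9]→  2·9 + 5 = 23  −1 ⇒ G_5=22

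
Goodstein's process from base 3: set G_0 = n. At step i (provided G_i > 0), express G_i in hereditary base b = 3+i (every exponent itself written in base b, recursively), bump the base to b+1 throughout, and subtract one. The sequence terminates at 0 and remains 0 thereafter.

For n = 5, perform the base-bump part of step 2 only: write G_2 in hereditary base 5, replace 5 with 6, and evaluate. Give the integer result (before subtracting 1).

G_0=5  [base 3] 3 + 2  →[3↦4]→  4 + 2 = 6  −1 ⇒ G_1=5
G_1=5  [base 4] 4 + 1  →[4↦5]→  5 + 1 = 6  −1 ⇒ G_2=5
G_2=5  [base 5] 5  →[5↦6]→  6 = 6  −1 ⇒ G_3=5

6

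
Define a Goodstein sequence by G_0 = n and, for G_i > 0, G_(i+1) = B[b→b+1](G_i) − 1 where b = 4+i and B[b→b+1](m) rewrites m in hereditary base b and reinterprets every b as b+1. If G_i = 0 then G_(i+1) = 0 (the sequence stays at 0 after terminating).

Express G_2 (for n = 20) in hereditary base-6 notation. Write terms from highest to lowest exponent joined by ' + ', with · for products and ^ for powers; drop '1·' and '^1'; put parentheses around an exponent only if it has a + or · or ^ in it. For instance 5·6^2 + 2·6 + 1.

(0) 20|_4 = 4^2 + 4 ↦ 5^2 + 5|_5 = 30 ⇒ 29
(1) 29|_5 = 5^2 + 4 ↦ 6^2 + 4|_6 = 40 ⇒ 39
(2) 39|_6 = 6^2 + 3 ↦ 7^2 + 3|_7 = 52 ⇒ 51

6^2 + 3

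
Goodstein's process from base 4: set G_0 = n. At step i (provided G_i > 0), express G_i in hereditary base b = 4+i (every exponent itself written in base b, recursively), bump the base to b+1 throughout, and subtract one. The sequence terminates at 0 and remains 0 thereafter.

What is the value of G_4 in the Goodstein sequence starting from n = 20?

65

G_0=20  [base 4] 4^2 + 4  →[4↦5]→  5^2 + 5 = 30  −1 ⇒ G_1=29
G_1=29  [base 5] 5^2 + 4  →[5↦6]→  6^2 + 4 = 40  −1 ⇒ G_2=39
G_2=39  [base 6] 6^2 + 3  →[6↦7]→  7^2 + 3 = 52  −1 ⇒ G_3=51
G_3=51  [base 7] 7^2 + 2  →[7↦8]→  8^2 + 2 = 66  −1 ⇒ G_4=65
G_4=65  [base 8] 8^2 + 1  →[8↦9]→  9^2 + 1 = 82  −1 ⇒ G_5=81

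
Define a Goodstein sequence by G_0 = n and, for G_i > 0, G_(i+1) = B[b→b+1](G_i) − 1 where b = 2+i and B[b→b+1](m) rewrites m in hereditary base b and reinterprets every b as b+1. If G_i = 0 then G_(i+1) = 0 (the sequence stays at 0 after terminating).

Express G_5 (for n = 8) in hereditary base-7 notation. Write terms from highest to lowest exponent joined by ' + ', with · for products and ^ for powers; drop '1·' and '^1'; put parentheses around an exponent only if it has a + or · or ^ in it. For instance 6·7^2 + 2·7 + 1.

i=0: 8 = 2^(2 + 1) (b=2); 2→3: 3^(3 + 1) = 81; 81−1 = 80
i=1: 80 = 2·3^3 + 2·3^2 + 2·3 + 2 (b=3); 3→4: 2·4^4 + 2·4^2 + 2·4 + 2 = 554; 554−1 = 553
i=2: 553 = 2·4^4 + 2·4^2 + 2·4 + 1 (b=4); 4→5: 2·5^5 + 2·5^2 + 2·5 + 1 = 6311; 6311−1 = 6310
i=3: 6310 = 2·5^5 + 2·5^2 + 2·5 (b=5); 5→6: 2·6^6 + 2·6^2 + 2·6 = 93396; 93396−1 = 93395
i=4: 93395 = 2·6^6 + 2·6^2 + 6 + 5 (b=6); 6→7: 2·7^7 + 2·7^2 + 7 + 5 = 1647196; 1647196−1 = 1647195

2·7^7 + 2·7^2 + 7 + 4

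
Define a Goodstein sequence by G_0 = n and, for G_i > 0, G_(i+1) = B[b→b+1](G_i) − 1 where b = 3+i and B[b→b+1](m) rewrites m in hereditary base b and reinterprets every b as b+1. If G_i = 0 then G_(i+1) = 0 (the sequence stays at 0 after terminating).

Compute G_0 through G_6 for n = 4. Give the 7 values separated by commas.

G_0 = 4. HB_3(4) = 3 + 1. Bump = 5. G_1 = 4.
G_1 = 4. HB_4(4) = 4. Bump = 5. G_2 = 4.
G_2 = 4. HB_5(4) = 4. Bump = 4. G_3 = 3.
G_3 = 3. HB_6(3) = 3. Bump = 3. G_4 = 2.
G_4 = 2. HB_7(2) = 2. Bump = 2. G_5 = 1.
G_5 = 1. HB_8(1) = 1. Bump = 1. G_6 = 0.

4, 4, 4, 3, 2, 1, 0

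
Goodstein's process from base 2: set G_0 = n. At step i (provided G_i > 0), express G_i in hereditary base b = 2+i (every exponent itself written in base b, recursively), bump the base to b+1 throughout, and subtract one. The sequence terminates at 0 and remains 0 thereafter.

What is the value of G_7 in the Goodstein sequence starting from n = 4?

173

(0) 4|_2 = 2^2 ↦ 3^3|_3 = 27 ⇒ 26
(1) 26|_3 = 2·3^2 + 2·3 + 2 ↦ 2·4^2 + 2·4 + 2|_4 = 42 ⇒ 41
(2) 41|_4 = 2·4^2 + 2·4 + 1 ↦ 2·5^2 + 2·5 + 1|_5 = 61 ⇒ 60
(3) 60|_5 = 2·5^2 + 2·5 ↦ 2·6^2 + 2·6|_6 = 84 ⇒ 83
(4) 83|_6 = 2·6^2 + 6 + 5 ↦ 2·7^2 + 7 + 5|_7 = 110 ⇒ 109
(5) 109|_7 = 2·7^2 + 7 + 4 ↦ 2·8^2 + 8 + 4|_8 = 140 ⇒ 139
(6) 139|_8 = 2·8^2 + 8 + 3 ↦ 2·9^2 + 9 + 3|_9 = 174 ⇒ 173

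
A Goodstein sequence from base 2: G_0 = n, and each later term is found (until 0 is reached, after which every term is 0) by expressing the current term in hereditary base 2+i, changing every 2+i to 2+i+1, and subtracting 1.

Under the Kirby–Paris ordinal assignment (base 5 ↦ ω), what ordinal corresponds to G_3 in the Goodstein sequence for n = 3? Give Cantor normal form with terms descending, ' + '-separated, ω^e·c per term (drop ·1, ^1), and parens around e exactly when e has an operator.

G_0 = 3. HB_2(3) = 2 + 1. Bump = 4. G_1 = 3.
G_1 = 3. HB_3(3) = 3. Bump = 4. G_2 = 3.
G_2 = 3. HB_4(3) = 3. Bump = 3. G_3 = 2.

2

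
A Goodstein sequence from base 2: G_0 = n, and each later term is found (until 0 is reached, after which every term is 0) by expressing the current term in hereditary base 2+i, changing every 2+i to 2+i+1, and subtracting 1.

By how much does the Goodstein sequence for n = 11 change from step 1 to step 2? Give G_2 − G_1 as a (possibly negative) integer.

step 0: 11 = 2^(2 + 1) + 2 + 1; sub 3 for 2: 3^(3 + 1) + 3 + 1; = 85; G_1 = 85−1 = 84
step 1: 84 = 3^(3 + 1) + 3; sub 4 for 3: 4^(4 + 1) + 4; = 1028; G_2 = 1028−1 = 1027

943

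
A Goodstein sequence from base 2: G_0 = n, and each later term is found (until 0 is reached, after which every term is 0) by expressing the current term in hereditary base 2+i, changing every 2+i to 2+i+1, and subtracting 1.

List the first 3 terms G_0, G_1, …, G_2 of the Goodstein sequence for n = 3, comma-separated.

base 2: 3 = 2 + 1; at 3: 3 + 1 = 4; next = 3
base 3: 3 = 3; at 4: 4 = 4; next = 3

3, 3, 3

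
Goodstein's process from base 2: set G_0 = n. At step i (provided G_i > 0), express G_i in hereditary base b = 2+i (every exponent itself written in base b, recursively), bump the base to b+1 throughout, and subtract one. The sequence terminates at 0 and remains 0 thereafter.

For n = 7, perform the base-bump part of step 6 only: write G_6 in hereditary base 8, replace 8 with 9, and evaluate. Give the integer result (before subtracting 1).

37665880

i=0: 7 = 2^2 + 2 + 1 (b=2); 2→3: 3^3 + 3 + 1 = 31; 31−1 = 30
i=1: 30 = 3^3 + 3 (b=3); 3→4: 4^4 + 4 = 260; 260−1 = 259
i=2: 259 = 4^4 + 3 (b=4); 4→5: 5^5 + 3 = 3128; 3128−1 = 3127
i=3: 3127 = 5^5 + 2 (b=5); 5→6: 6^6 + 2 = 46658; 46658−1 = 46657
i=4: 46657 = 6^6 + 1 (b=6); 6→7: 7^7 + 1 = 823544; 823544−1 = 823543
i=5: 823543 = 7^7 (b=7); 7→8: 8^8 = 16777216; 16777216−1 = 16777215
i=6: 16777215 = 7·8^7 + 7·8^6 + 7·8^5 + 7·8^4 + 7·8^3 + 7·8^2 + 7·8 + 7 (b=8); 8→9: 7·9^7 + 7·9^6 + 7·9^5 + 7·9^4 + 7·9^3 + 7·9^2 + 7·9 + 7 = 37665880; 37665880−1 = 37665879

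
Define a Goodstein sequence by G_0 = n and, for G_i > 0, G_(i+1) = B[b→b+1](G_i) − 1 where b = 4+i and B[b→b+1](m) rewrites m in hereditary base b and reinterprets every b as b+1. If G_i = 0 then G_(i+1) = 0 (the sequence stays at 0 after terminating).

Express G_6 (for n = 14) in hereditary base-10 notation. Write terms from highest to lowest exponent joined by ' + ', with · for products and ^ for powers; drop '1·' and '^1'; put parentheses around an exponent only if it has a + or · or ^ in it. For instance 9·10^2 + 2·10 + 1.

2·10 + 3

base 4: 14 = 3·4 + 2; at 5: 3·5 + 2 = 17; next = 16
base 5: 16 = 3·5 + 1; at 6: 3·6 + 1 = 19; next = 18
base 6: 18 = 3·6; at 7: 3·7 = 21; next = 20
base 7: 20 = 2·7 + 6; at 8: 2·8 + 6 = 22; next = 21
base 8: 21 = 2·8 + 5; at 9: 2·9 + 5 = 23; next = 22
base 9: 22 = 2·9 + 4; at 10: 2·10 + 4 = 24; next = 23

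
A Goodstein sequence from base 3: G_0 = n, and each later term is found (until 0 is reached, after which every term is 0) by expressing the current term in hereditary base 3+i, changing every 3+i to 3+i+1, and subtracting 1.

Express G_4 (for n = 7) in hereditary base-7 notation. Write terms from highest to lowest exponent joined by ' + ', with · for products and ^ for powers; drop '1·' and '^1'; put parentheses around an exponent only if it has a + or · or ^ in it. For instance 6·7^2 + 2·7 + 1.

7 + 2

G_0=7  [base 3] 2·3 + 1  →[3↦4]→  2·4 + 1 = 9  −1 ⇒ G_1=8
G_1=8  [base 4] 2·4  →[4↦5]→  2·5 = 10  −1 ⇒ G_2=9
G_2=9  [base 5] 5 + 4  →[5↦6]→  6 + 4 = 10  −1 ⇒ G_3=9
G_3=9  [base 6] 6 + 3  →[6↦7]→  7 + 3 = 10  −1 ⇒ G_4=9
G_4=9  [base 7] 7 + 2  →[7↦8]→  8 + 2 = 10  −1 ⇒ G_5=9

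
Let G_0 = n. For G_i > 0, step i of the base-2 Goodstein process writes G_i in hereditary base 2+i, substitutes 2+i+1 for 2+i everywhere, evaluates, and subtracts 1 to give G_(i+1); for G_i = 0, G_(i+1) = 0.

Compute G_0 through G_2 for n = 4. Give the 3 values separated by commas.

4, 26, 41

[0] 4 ≡ 2^2 (base 2). Lift 3: 27. −1: 26.
[1] 26 ≡ 2·3^2 + 2·3 + 2 (base 3). Lift 4: 42. −1: 41.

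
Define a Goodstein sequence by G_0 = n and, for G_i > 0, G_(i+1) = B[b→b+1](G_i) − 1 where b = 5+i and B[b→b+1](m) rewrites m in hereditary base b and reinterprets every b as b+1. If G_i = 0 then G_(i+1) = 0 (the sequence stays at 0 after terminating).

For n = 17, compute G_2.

[0] 17 ≡ 3·5 + 2 (base 5). Lift 6: 20. −1: 19.
[1] 19 ≡ 3·6 + 1 (base 6). Lift 7: 22. −1: 21.

21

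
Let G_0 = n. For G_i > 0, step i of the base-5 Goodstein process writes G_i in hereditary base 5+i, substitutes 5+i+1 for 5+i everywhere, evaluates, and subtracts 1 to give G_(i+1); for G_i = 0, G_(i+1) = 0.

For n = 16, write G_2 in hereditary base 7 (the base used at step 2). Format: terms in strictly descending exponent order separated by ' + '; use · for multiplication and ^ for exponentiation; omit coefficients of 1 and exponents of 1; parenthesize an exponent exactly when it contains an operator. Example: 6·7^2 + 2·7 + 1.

2·7 + 6

16 —HB5→ 3·5 + 1 —bump→ 3·6 + 1 = 19 —(−1)→ 18
18 —HB6→ 3·6 —bump→ 3·7 = 21 —(−1)→ 20
20 —HB7→ 2·7 + 6 —bump→ 2·8 + 6 = 22 —(−1)→ 21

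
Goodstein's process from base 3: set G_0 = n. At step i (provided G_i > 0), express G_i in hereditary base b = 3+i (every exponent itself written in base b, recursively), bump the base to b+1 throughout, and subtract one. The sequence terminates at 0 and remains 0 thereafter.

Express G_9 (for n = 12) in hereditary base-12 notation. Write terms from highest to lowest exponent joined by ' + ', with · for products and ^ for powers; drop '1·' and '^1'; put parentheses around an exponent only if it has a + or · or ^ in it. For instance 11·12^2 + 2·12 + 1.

7·12 + 3

G_0 = 12. HB_3(12) = 3^2 + 3. Bump = 20. G_1 = 19.
G_1 = 19. HB_4(19) = 4^2 + 3. Bump = 28. G_2 = 27.
G_2 = 27. HB_5(27) = 5^2 + 2. Bump = 38. G_3 = 37.
G_3 = 37. HB_6(37) = 6^2 + 1. Bump = 50. G_4 = 49.
G_4 = 49. HB_7(49) = 7^2. Bump = 64. G_5 = 63.
G_5 = 63. HB_8(63) = 7·8 + 7. Bump = 70. G_6 = 69.
G_6 = 69. HB_9(69) = 7·9 + 6. Bump = 76. G_7 = 75.
G_7 = 75. HB_10(75) = 7·10 + 5. Bump = 82. G_8 = 81.
G_8 = 81. HB_11(81) = 7·11 + 4. Bump = 88. G_9 = 87.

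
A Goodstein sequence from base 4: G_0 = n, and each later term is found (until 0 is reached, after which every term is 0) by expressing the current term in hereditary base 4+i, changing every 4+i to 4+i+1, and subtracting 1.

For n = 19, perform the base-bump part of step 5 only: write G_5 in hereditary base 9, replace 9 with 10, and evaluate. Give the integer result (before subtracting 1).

76

i=0: 19 = 4^2 + 3 (b=4); 4→5: 5^2 + 3 = 28; 28−1 = 27
i=1: 27 = 5^2 + 2 (b=5); 5→6: 6^2 + 2 = 38; 38−1 = 37
i=2: 37 = 6^2 + 1 (b=6); 6→7: 7^2 + 1 = 50; 50−1 = 49
i=3: 49 = 7^2 (b=7); 7→8: 8^2 = 64; 64−1 = 63
i=4: 63 = 7·8 + 7 (b=8); 8→9: 7·9 + 7 = 70; 70−1 = 69
i=5: 69 = 7·9 + 6 (b=9); 9→10: 7·10 + 6 = 76; 76−1 = 75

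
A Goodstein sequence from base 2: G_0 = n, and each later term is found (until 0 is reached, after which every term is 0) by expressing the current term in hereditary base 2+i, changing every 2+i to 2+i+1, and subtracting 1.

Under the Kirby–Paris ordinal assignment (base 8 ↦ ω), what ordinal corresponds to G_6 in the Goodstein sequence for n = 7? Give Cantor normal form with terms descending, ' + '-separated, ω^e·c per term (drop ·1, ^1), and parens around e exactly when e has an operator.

ω^7·7 + ω^6·7 + ω^5·7 + ω^4·7 + ω^3·7 + ω^2·7 + ω·7 + 7

G_0 = 7. HB_2(7) = 2^2 + 2 + 1. Bump = 31. G_1 = 30.
G_1 = 30. HB_3(30) = 3^3 + 3. Bump = 260. G_2 = 259.
G_2 = 259. HB_4(259) = 4^4 + 3. Bump = 3128. G_3 = 3127.
G_3 = 3127. HB_5(3127) = 5^5 + 2. Bump = 46658. G_4 = 46657.
G_4 = 46657. HB_6(46657) = 6^6 + 1. Bump = 823544. G_5 = 823543.
G_5 = 823543. HB_7(823543) = 7^7. Bump = 16777216. G_6 = 16777215.
G_6 = 16777215. HB_8(16777215) = 7·8^7 + 7·8^6 + 7·8^5 + 7·8^4 + 7·8^3 + 7·8^2 + 7·8 + 7. Bump = 37665880. G_7 = 37665879.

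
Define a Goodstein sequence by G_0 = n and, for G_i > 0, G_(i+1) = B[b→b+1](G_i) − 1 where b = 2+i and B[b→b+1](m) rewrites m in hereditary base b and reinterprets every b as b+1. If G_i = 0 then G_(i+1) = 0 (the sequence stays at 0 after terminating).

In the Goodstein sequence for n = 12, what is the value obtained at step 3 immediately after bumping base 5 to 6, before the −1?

base 2: 12 = 2^(2 + 1) + 2^2; at 3: 3^(3 + 1) + 3^3 = 108; next = 107
base 3: 107 = 3^(3 + 1) + 2·3^2 + 2·3 + 2; at 4: 4^(4 + 1) + 2·4^2 + 2·4 + 2 = 1066; next = 1065
base 4: 1065 = 4^(4 + 1) + 2·4^2 + 2·4 + 1; at 5: 5^(5 + 1) + 2·5^2 + 2·5 + 1 = 15686; next = 15685
base 5: 15685 = 5^(5 + 1) + 2·5^2 + 2·5; at 6: 6^(6 + 1) + 2·6^2 + 2·6 = 280020; next = 280019

280020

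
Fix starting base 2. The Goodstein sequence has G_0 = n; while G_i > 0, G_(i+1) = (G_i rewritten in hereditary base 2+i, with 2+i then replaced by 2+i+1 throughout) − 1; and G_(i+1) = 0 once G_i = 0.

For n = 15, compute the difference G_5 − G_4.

6261751

(0) 15|_2 = 2^(2 + 1) + 2^2 + 2 + 1 ↦ 3^(3 + 1) + 3^3 + 3 + 1|_3 = 112 ⇒ 111
(1) 111|_3 = 3^(3 + 1) + 3^3 + 3 ↦ 4^(4 + 1) + 4^4 + 4|_4 = 1284 ⇒ 1283
(2) 1283|_4 = 4^(4 + 1) + 4^4 + 3 ↦ 5^(5 + 1) + 5^5 + 3|_5 = 18753 ⇒ 18752
(3) 18752|_5 = 5^(5 + 1) + 5^5 + 2 ↦ 6^(6 + 1) + 6^6 + 2|_6 = 326594 ⇒ 326593
(4) 326593|_6 = 6^(6 + 1) + 6^6 + 1 ↦ 7^(7 + 1) + 7^7 + 1|_7 = 6588345 ⇒ 6588344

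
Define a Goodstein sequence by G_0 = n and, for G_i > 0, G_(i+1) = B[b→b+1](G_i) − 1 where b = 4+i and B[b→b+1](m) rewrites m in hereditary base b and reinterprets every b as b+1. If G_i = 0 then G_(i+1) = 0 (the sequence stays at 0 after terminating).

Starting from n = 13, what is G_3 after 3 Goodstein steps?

step 0: 13 = 3·4 + 1; sub 5 for 4: 3·5 + 1; = 16; G_1 = 16−1 = 15
step 1: 15 = 3·5; sub 6 for 5: 3·6; = 18; G_2 = 18−1 = 17
step 2: 17 = 2·6 + 5; sub 7 for 6: 2·7 + 5; = 19; G_3 = 19−1 = 18
step 3: 18 = 2·7 + 4; sub 8 for 7: 2·8 + 4; = 20; G_4 = 20−1 = 19

18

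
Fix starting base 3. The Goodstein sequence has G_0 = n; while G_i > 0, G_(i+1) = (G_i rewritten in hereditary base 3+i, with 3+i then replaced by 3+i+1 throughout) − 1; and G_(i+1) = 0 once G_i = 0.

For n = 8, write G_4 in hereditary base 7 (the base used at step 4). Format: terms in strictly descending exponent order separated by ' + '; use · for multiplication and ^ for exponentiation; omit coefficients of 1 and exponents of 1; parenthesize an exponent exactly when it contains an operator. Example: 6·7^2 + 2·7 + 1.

G_0=8  [base 3] 2·3 + 2  →[3↦4]→  2·4 + 2 = 10  −1 ⇒ G_1=9
G_1=9  [base 4] 2·4 + 1  →[4↦5]→  2·5 + 1 = 11  −1 ⇒ G_2=10
G_2=10  [base 5] 2·5  →[5↦6]→  2·6 = 12  −1 ⇒ G_3=11
G_3=11  [base 6] 6 + 5  →[6↦7]→  7 + 5 = 12  −1 ⇒ G_4=11
G_4=11  [base 7] 7 + 4  →[7↦8]→  8 + 4 = 12  −1 ⇒ G_5=11

7 + 4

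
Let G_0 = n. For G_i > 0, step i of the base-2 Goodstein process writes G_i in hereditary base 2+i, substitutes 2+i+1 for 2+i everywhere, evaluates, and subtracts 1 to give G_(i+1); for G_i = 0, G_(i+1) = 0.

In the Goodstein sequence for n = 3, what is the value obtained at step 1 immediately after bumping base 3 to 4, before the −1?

3 —HB2→ 2 + 1 —bump→ 3 + 1 = 4 —(−1)→ 3
3 —HB3→ 3 —bump→ 4 = 4 —(−1)→ 3

4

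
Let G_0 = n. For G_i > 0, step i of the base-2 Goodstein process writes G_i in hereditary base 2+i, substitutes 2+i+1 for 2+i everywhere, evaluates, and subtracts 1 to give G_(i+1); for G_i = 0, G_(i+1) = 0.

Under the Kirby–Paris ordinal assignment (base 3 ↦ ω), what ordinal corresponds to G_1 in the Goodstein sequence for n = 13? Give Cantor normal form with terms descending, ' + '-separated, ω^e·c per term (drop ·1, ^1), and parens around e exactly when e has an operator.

[0] 13 ≡ 2^(2 + 1) + 2^2 + 1 (base 2). Lift 3: 109. −1: 108.
[1] 108 ≡ 3^(3 + 1) + 3^3 (base 3). Lift 4: 1280. −1: 1279.

ω^(ω + 1) + ω^ω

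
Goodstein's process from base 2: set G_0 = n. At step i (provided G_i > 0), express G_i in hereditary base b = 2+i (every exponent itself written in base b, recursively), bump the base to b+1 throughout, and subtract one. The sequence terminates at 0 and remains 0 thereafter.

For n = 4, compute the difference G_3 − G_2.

19

[0] 4 ≡ 2^2 (base 2). Lift 3: 27. −1: 26.
[1] 26 ≡ 2·3^2 + 2·3 + 2 (base 3). Lift 4: 42. −1: 41.
[2] 41 ≡ 2·4^2 + 2·4 + 1 (base 4). Lift 5: 61. −1: 60.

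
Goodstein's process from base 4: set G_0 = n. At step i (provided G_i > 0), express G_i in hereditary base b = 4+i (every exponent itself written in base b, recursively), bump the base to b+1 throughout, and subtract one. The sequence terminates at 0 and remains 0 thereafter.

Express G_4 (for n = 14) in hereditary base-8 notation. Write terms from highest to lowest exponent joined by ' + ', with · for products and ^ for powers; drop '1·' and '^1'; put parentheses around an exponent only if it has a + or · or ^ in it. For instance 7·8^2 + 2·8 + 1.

14 —HB4→ 3·4 + 2 —bump→ 3·5 + 2 = 17 —(−1)→ 16
16 —HB5→ 3·5 + 1 —bump→ 3·6 + 1 = 19 —(−1)→ 18
18 —HB6→ 3·6 —bump→ 3·7 = 21 —(−1)→ 20
20 —HB7→ 2·7 + 6 —bump→ 2·8 + 6 = 22 —(−1)→ 21
21 —HB8→ 2·8 + 5 —bump→ 2·9 + 5 = 23 —(−1)→ 22

2·8 + 5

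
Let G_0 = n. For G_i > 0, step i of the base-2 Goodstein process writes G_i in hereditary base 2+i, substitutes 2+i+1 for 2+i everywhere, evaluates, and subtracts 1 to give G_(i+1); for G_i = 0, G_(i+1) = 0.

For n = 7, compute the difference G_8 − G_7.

40111896

G_0=7  [base 2] 2^2 + 2 + 1  →[2↦3]→  3^3 + 3 + 1 = 31  −1 ⇒ G_1=30
G_1=30  [base 3] 3^3 + 3  →[3↦4]→  4^4 + 4 = 260  −1 ⇒ G_2=259
G_2=259  [base 4] 4^4 + 3  →[4↦5]→  5^5 + 3 = 3128  −1 ⇒ G_3=3127
G_3=3127  [base 5] 5^5 + 2  →[5↦6]→  6^6 + 2 = 46658  −1 ⇒ G_4=46657
G_4=46657  [base 6] 6^6 + 1  →[6↦7]→  7^7 + 1 = 823544  −1 ⇒ G_5=823543
G_5=823543  [base 7] 7^7  →[7↦8]→  8^8 = 16777216  −1 ⇒ G_6=16777215
G_6=16777215  [base 8] 7·8^7 + 7·8^6 + 7·8^5 + 7·8^4 + 7·8^3 + 7·8^2 + 7·8 + 7  →[8↦9]→  7·9^7 + 7·9^6 + 7·9^5 + 7·9^4 + 7·9^3 + 7·9^2 + 7·9 + 7 = 37665880  −1 ⇒ G_7=37665879
G_7=37665879  [base 9] 7·9^7 + 7·9^6 + 7·9^5 + 7·9^4 + 7·9^3 + 7·9^2 + 7·9 + 6  →[9↦10]→  7·10^7 + 7·10^6 + 7·10^5 + 7·10^4 + 7·10^3 + 7·10^2 + 7·10 + 6 = 77777776  −1 ⇒ G_8=77777775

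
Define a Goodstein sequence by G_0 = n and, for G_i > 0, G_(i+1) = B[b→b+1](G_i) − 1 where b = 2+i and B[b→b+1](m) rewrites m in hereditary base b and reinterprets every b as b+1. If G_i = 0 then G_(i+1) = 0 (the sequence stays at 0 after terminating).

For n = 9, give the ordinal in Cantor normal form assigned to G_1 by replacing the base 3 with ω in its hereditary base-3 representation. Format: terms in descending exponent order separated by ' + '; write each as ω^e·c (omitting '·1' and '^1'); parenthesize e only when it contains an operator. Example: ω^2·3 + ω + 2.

ω^(ω + 1)

G_0=9  [base 2] 2^(2 + 1) + 1  →[2↦3]→  3^(3 + 1) + 1 = 82  −1 ⇒ G_1=81
G_1=81  [base 3] 3^(3 + 1)  →[3↦4]→  4^(4 + 1) = 1024  −1 ⇒ G_2=1023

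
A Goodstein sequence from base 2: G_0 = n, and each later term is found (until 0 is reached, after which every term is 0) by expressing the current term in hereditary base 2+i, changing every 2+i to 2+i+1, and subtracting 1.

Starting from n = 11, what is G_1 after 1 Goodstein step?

11 —HB2→ 2^(2 + 1) + 2 + 1 —bump→ 3^(3 + 1) + 3 + 1 = 85 —(−1)→ 84
84 —HB3→ 3^(3 + 1) + 3 —bump→ 4^(4 + 1) + 4 = 1028 —(−1)→ 1027

84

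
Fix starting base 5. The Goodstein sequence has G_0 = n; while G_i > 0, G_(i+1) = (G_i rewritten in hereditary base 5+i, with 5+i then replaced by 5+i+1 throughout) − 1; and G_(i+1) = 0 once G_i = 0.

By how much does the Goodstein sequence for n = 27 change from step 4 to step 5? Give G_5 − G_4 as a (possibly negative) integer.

G_0 = 27. HB_5(27) = 5^2 + 2. Bump = 38. G_1 = 37.
G_1 = 37. HB_6(37) = 6^2 + 1. Bump = 50. G_2 = 49.
G_2 = 49. HB_7(49) = 7^2. Bump = 64. G_3 = 63.
G_3 = 63. HB_8(63) = 7·8 + 7. Bump = 70. G_4 = 69.
G_4 = 69. HB_9(69) = 7·9 + 6. Bump = 76. G_5 = 75.

6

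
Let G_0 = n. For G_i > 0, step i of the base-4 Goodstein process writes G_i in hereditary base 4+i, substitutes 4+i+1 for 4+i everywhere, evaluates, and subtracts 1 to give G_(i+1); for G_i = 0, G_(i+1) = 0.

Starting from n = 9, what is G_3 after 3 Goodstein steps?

[0] 9 ≡ 2·4 + 1 (base 4). Lift 5: 11. −1: 10.
[1] 10 ≡ 2·5 (base 5). Lift 6: 12. −1: 11.
[2] 11 ≡ 6 + 5 (base 6). Lift 7: 12. −1: 11.
[3] 11 ≡ 7 + 4 (base 7). Lift 8: 12. −1: 11.

11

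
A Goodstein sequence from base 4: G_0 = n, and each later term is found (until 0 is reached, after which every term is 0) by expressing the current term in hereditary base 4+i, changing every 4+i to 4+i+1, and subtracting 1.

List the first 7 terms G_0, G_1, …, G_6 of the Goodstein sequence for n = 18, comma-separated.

18, 26, 36, 48, 53, 58, 63

G_0=18  [base 4] 4^2 + 2  →[4↦5]→  5^2 + 2 = 27  −1 ⇒ G_1=26
G_1=26  [base 5] 5^2 + 1  →[5↦6]→  6^2 + 1 = 37  −1 ⇒ G_2=36
G_2=36  [base 6] 6^2  →[6↦7]→  7^2 = 49  −1 ⇒ G_3=48
G_3=48  [base 7] 6·7 + 6  →[7↦8]→  6·8 + 6 = 54  −1 ⇒ G_4=53
G_4=53  [base 8] 6·8 + 5  →[8↦9]→  6·9 + 5 = 59  −1 ⇒ G_5=58
G_5=58  [base 9] 6·9 + 4  →[9↦10]→  6·10 + 4 = 64  −1 ⇒ G_6=63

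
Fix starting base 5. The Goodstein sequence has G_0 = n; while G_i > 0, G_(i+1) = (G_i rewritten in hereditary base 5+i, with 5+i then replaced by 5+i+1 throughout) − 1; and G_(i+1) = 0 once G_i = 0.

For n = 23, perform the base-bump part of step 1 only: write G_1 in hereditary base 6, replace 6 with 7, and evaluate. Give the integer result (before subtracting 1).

30

(0) 23|_5 = 4·5 + 3 ↦ 4·6 + 3|_6 = 27 ⇒ 26
(1) 26|_6 = 4·6 + 2 ↦ 4·7 + 2|_7 = 30 ⇒ 29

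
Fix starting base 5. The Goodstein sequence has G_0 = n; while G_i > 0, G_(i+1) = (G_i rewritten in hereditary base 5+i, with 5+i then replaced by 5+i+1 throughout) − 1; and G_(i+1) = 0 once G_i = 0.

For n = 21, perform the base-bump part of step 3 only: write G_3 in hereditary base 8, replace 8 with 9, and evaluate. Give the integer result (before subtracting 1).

base 5: 21 = 4·5 + 1; at 6: 4·6 + 1 = 25; next = 24
base 6: 24 = 4·6; at 7: 4·7 = 28; next = 27
base 7: 27 = 3·7 + 6; at 8: 3·8 + 6 = 30; next = 29
base 8: 29 = 3·8 + 5; at 9: 3·9 + 5 = 32; next = 31

32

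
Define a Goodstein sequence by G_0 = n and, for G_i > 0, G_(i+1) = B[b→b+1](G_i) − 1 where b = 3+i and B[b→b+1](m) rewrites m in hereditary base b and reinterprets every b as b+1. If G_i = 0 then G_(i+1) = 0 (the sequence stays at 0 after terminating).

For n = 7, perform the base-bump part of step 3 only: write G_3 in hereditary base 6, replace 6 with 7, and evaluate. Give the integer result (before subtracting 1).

7 —HB3→ 2·3 + 1 —bump→ 2·4 + 1 = 9 —(−1)→ 8
8 —HB4→ 2·4 —bump→ 2·5 = 10 —(−1)→ 9
9 —HB5→ 5 + 4 —bump→ 6 + 4 = 10 —(−1)→ 9
9 —HB6→ 6 + 3 —bump→ 7 + 3 = 10 —(−1)→ 9

10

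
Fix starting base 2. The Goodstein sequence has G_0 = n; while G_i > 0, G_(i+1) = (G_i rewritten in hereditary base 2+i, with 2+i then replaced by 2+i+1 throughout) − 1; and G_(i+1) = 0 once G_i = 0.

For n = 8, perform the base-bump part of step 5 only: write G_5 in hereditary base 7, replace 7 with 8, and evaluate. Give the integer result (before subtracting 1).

33554572

step 0: 8 = 2^(2 + 1); sub 3 for 2: 3^(3 + 1); = 81; G_1 = 81−1 = 80
step 1: 80 = 2·3^3 + 2·3^2 + 2·3 + 2; sub 4 for 3: 2·4^4 + 2·4^2 + 2·4 + 2; = 554; G_2 = 554−1 = 553
step 2: 553 = 2·4^4 + 2·4^2 + 2·4 + 1; sub 5 for 4: 2·5^5 + 2·5^2 + 2·5 + 1; = 6311; G_3 = 6311−1 = 6310
step 3: 6310 = 2·5^5 + 2·5^2 + 2·5; sub 6 for 5: 2·6^6 + 2·6^2 + 2·6; = 93396; G_4 = 93396−1 = 93395
step 4: 93395 = 2·6^6 + 2·6^2 + 6 + 5; sub 7 for 6: 2·7^7 + 2·7^2 + 7 + 5; = 1647196; G_5 = 1647196−1 = 1647195
step 5: 1647195 = 2·7^7 + 2·7^2 + 7 + 4; sub 8 for 7: 2·8^8 + 2·8^2 + 8 + 4; = 33554572; G_6 = 33554572−1 = 33554571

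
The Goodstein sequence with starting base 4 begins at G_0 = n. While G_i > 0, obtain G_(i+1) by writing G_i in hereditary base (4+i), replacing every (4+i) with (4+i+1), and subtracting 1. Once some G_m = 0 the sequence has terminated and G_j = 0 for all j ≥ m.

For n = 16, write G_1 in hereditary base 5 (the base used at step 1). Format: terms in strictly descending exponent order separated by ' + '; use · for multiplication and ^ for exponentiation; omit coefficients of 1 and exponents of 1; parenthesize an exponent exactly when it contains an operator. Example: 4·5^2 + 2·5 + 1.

4·5 + 4

step 0: 16 = 4^2; sub 5 for 4: 5^2; = 25; G_1 = 25−1 = 24
step 1: 24 = 4·5 + 4; sub 6 for 5: 4·6 + 4; = 28; G_2 = 28−1 = 27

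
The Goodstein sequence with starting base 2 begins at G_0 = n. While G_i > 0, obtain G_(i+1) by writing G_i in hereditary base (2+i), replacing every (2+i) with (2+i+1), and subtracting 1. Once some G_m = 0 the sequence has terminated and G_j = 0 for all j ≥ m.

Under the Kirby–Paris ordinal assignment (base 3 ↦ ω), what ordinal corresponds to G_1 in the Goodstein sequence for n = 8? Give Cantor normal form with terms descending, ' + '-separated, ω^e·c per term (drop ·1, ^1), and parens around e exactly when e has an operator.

G_0=8  [base 2] 2^(2 + 1)  →[2↦3]→  3^(3 + 1) = 81  −1 ⇒ G_1=80
G_1=80  [base 3] 2·3^3 + 2·3^2 + 2·3 + 2  →[3↦4]→  2·4^4 + 2·4^2 + 2·4 + 2 = 554  −1 ⇒ G_2=553

ω^ω·2 + ω^2·2 + ω·2 + 2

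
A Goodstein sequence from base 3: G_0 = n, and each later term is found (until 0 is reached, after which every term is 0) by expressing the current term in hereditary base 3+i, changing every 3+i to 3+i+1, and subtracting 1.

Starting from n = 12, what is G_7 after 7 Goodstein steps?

75

G_0 = 12. HB_3(12) = 3^2 + 3. Bump = 20. G_1 = 19.
G_1 = 19. HB_4(19) = 4^2 + 3. Bump = 28. G_2 = 27.
G_2 = 27. HB_5(27) = 5^2 + 2. Bump = 38. G_3 = 37.
G_3 = 37. HB_6(37) = 6^2 + 1. Bump = 50. G_4 = 49.
G_4 = 49. HB_7(49) = 7^2. Bump = 64. G_5 = 63.
G_5 = 63. HB_8(63) = 7·8 + 7. Bump = 70. G_6 = 69.
G_6 = 69. HB_9(69) = 7·9 + 6. Bump = 76. G_7 = 75.
G_7 = 75. HB_10(75) = 7·10 + 5. Bump = 82. G_8 = 81.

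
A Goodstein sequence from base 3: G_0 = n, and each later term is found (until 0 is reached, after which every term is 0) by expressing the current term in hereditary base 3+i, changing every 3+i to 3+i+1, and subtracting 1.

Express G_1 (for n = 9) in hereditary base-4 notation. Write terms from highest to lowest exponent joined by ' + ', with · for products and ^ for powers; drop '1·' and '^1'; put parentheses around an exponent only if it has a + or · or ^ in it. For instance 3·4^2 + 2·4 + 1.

(0) 9|_3 = 3^2 ↦ 4^2|_4 = 16 ⇒ 15
(1) 15|_4 = 3·4 + 3 ↦ 3·5 + 3|_5 = 18 ⇒ 17

3·4 + 3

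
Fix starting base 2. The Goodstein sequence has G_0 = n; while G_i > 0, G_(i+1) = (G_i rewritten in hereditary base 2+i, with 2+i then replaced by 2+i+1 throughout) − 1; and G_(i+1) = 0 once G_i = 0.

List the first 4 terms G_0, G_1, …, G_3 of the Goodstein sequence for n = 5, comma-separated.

5, 27, 255, 467

base 2: 5 = 2^2 + 1; at 3: 3^3 + 1 = 28; next = 27
base 3: 27 = 3^3; at 4: 4^4 = 256; next = 255
base 4: 255 = 3·4^3 + 3·4^2 + 3·4 + 3; at 5: 3·5^3 + 3·5^2 + 3·5 + 3 = 468; next = 467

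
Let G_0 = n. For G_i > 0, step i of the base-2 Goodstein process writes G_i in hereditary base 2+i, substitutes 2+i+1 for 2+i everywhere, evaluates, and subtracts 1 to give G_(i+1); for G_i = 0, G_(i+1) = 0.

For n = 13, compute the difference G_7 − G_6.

3352567376

step 0: 13 = 2^(2 + 1) + 2^2 + 1; sub 3 for 2: 3^(3 + 1) + 3^3 + 1; = 109; G_1 = 109−1 = 108
step 1: 108 = 3^(3 + 1) + 3^3; sub 4 for 3: 4^(4 + 1) + 4^4; = 1280; G_2 = 1280−1 = 1279
step 2: 1279 = 4^(4 + 1) + 3·4^3 + 3·4^2 + 3·4 + 3; sub 5 for 4: 5^(5 + 1) + 3·5^3 + 3·5^2 + 3·5 + 3; = 16093; G_3 = 16093−1 = 16092
step 3: 16092 = 5^(5 + 1) + 3·5^3 + 3·5^2 + 3·5 + 2; sub 6 for 5: 6^(6 + 1) + 3·6^3 + 3·6^2 + 3·6 + 2; = 280712; G_4 = 280712−1 = 280711
step 4: 280711 = 6^(6 + 1) + 3·6^3 + 3·6^2 + 3·6 + 1; sub 7 for 6: 7^(7 + 1) + 3·7^3 + 3·7^2 + 3·7 + 1; = 5765999; G_5 = 5765999−1 = 5765998
step 5: 5765998 = 7^(7 + 1) + 3·7^3 + 3·7^2 + 3·7; sub 8 for 7: 8^(8 + 1) + 3·8^3 + 3·8^2 + 3·8; = 134219480; G_6 = 134219480−1 = 134219479
step 6: 134219479 = 8^(8 + 1) + 3·8^3 + 3·8^2 + 2·8 + 7; sub 9 for 8: 9^(9 + 1) + 3·9^3 + 3·9^2 + 2·9 + 7; = 3486786856; G_7 = 3486786856−1 = 3486786855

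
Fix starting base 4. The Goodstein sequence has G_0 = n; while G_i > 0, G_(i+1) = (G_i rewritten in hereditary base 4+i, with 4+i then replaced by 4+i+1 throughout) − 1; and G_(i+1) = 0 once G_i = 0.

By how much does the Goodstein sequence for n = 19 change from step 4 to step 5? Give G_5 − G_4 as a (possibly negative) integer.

G_0=19  [base 4] 4^2 + 3  →[4↦5]→  5^2 + 3 = 28  −1 ⇒ G_1=27
G_1=27  [base 5] 5^2 + 2  →[5↦6]→  6^2 + 2 = 38  −1 ⇒ G_2=37
G_2=37  [base 6] 6^2 + 1  →[6↦7]→  7^2 + 1 = 50  −1 ⇒ G_3=49
G_3=49  [base 7] 7^2  →[7↦8]→  8^2 = 64  −1 ⇒ G_4=63
G_4=63  [base 8] 7·8 + 7  →[8↦9]→  7·9 + 7 = 70  −1 ⇒ G_5=69

6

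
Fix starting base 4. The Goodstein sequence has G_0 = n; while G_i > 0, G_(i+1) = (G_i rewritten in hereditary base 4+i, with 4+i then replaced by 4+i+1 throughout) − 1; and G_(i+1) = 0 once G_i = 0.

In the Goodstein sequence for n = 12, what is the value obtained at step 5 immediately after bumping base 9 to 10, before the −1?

(0) 12|_4 = 3·4 ↦ 3·5|_5 = 15 ⇒ 14
(1) 14|_5 = 2·5 + 4 ↦ 2·6 + 4|_6 = 16 ⇒ 15
(2) 15|_6 = 2·6 + 3 ↦ 2·7 + 3|_7 = 17 ⇒ 16
(3) 16|_7 = 2·7 + 2 ↦ 2·8 + 2|_8 = 18 ⇒ 17
(4) 17|_8 = 2·8 + 1 ↦ 2·9 + 1|_9 = 19 ⇒ 18
(5) 18|_9 = 2·9 ↦ 2·10|_10 = 20 ⇒ 19

20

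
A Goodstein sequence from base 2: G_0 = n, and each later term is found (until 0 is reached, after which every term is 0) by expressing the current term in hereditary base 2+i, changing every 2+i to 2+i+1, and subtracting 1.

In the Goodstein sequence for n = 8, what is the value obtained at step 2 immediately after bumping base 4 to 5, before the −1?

G_0 = 8. HB_2(8) = 2^(2 + 1). Bump = 81. G_1 = 80.
G_1 = 80. HB_3(80) = 2·3^3 + 2·3^2 + 2·3 + 2. Bump = 554. G_2 = 553.

6311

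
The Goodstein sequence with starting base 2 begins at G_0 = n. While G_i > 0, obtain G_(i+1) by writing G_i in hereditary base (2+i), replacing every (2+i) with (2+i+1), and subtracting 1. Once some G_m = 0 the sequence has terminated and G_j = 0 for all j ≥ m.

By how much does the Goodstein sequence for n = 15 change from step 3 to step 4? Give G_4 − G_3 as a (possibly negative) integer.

15 —HB2→ 2^(2 + 1) + 2^2 + 2 + 1 —bump→ 3^(3 + 1) + 3^3 + 3 + 1 = 112 —(−1)→ 111
111 —HB3→ 3^(3 + 1) + 3^3 + 3 —bump→ 4^(4 + 1) + 4^4 + 4 = 1284 —(−1)→ 1283
1283 —HB4→ 4^(4 + 1) + 4^4 + 3 —bump→ 5^(5 + 1) + 5^5 + 3 = 18753 —(−1)→ 18752
18752 —HB5→ 5^(5 + 1) + 5^5 + 2 —bump→ 6^(6 + 1) + 6^6 + 2 = 326594 —(−1)→ 326593

307841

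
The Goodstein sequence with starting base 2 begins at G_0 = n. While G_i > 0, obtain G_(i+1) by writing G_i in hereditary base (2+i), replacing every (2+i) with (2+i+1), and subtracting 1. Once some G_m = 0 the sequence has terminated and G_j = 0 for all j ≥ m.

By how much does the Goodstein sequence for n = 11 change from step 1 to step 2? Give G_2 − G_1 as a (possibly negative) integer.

base 2: 11 = 2^(2 + 1) + 2 + 1; at 3: 3^(3 + 1) + 3 + 1 = 85; next = 84
base 3: 84 = 3^(3 + 1) + 3; at 4: 4^(4 + 1) + 4 = 1028; next = 1027

943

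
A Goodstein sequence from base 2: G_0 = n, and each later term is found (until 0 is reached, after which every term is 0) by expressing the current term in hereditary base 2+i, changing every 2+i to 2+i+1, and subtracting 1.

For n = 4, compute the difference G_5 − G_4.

26

G_0=4  [base 2] 2^2  →[2↦3]→  3^3 = 27  −1 ⇒ G_1=26
G_1=26  [base 3] 2·3^2 + 2·3 + 2  →[3↦4]→  2·4^2 + 2·4 + 2 = 42  −1 ⇒ G_2=41
G_2=41  [base 4] 2·4^2 + 2·4 + 1  →[4↦5]→  2·5^2 + 2·5 + 1 = 61  −1 ⇒ G_3=60
G_3=60  [base 5] 2·5^2 + 2·5  →[5↦6]→  2·6^2 + 2·6 = 84  −1 ⇒ G_4=83
G_4=83  [base 6] 2·6^2 + 6 + 5  →[6↦7]→  2·7^2 + 7 + 5 = 110  −1 ⇒ G_5=109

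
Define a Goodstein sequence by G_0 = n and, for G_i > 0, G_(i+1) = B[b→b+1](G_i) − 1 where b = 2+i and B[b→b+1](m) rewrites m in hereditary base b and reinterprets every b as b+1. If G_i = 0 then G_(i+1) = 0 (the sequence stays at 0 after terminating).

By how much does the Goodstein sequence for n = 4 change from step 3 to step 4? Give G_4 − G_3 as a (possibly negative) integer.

23

[0] 4 ≡ 2^2 (base 2). Lift 3: 27. −1: 26.
[1] 26 ≡ 2·3^2 + 2·3 + 2 (base 3). Lift 4: 42. −1: 41.
[2] 41 ≡ 2·4^2 + 2·4 + 1 (base 4). Lift 5: 61. −1: 60.
[3] 60 ≡ 2·5^2 + 2·5 (base 5). Lift 6: 84. −1: 83.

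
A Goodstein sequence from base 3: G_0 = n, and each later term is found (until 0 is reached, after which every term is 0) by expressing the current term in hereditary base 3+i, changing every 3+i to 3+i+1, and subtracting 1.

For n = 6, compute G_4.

G_0=6  [base 3] 2·3  →[3↦4]→  2·4 = 8  −1 ⇒ G_1=7
G_1=7  [base 4] 4 + 3  →[4↦5]→  5 + 3 = 8  −1 ⇒ G_2=7
G_2=7  [base 5] 5 + 2  →[5↦6]→  6 + 2 = 8  −1 ⇒ G_3=7
G_3=7  [base 6] 6 + 1  →[6↦7]→  7 + 1 = 8  −1 ⇒ G_4=7
G_4=7  [base 7] 7  →[7↦8]→  8 = 8  −1 ⇒ G_5=7

7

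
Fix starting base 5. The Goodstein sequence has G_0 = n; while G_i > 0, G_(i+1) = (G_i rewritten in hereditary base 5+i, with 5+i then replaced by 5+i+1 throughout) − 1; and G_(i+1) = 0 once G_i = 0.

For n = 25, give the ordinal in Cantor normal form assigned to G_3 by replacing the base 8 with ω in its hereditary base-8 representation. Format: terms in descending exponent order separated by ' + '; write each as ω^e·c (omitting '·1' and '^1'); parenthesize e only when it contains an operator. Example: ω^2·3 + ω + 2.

(0) 25|_5 = 5^2 ↦ 6^2|_6 = 36 ⇒ 35
(1) 35|_6 = 5·6 + 5 ↦ 5·7 + 5|_7 = 40 ⇒ 39
(2) 39|_7 = 5·7 + 4 ↦ 5·8 + 4|_8 = 44 ⇒ 43

ω·5 + 3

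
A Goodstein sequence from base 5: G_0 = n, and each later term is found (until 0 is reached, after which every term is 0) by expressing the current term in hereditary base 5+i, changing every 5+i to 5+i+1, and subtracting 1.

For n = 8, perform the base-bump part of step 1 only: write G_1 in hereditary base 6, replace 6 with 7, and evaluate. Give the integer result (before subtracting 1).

9

G_0 = 8. HB_5(8) = 5 + 3. Bump = 9. G_1 = 8.
G_1 = 8. HB_6(8) = 6 + 2. Bump = 9. G_2 = 8.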